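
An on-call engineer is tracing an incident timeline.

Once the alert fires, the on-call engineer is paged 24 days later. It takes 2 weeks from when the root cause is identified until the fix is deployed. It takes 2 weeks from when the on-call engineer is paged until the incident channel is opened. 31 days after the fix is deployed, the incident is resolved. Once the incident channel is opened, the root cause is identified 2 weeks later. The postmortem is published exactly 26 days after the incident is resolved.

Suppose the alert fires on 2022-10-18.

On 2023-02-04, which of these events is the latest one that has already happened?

The incident is resolved

The alert fires: Oct 18, 2022.
The on-call engineer is paged: Oct 18, 2022 + 24 days = Nov 11, 2022.
The incident channel is opened: Nov 11, 2022 + 2 weeks = Nov 25, 2022.
The root cause is identified: Nov 25, 2022 + 2 weeks = Dec 9, 2022.
The fix is deployed: Dec 9, 2022 + 2 weeks = Dec 23, 2022.
The incident is resolved: Dec 23, 2022 + 31 days = Jan 23, 2023.
The postmortem is published: Jan 23, 2023 + 26 days = Feb 18, 2023.
Feb 4, 2023 falls between when the incident is resolved (Jan 23, 2023) and when the postmortem is published (Feb 18, 2023).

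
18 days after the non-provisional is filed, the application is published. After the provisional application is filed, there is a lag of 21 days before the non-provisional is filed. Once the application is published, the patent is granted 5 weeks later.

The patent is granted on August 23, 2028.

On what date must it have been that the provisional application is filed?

The patent is granted: Aug 23, 2028.
The application is published: Aug 23, 2028 − 5 weeks = Jul 19, 2028.
The non-provisional is filed: Jul 19, 2028 − 18 days = Jul 1, 2028.
The provisional application is filed: Jul 1, 2028 − 21 days = Jun 10, 2028.

June 10, 2028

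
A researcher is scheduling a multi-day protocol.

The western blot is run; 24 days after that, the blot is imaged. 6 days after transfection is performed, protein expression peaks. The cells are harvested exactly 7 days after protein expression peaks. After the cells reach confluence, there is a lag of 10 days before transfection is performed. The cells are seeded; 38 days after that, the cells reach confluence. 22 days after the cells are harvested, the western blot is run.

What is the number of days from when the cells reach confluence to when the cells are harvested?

Causal path: the cells reach confluence → transfection is performed → protein expression peaks → the cells are harvested.
Total delay along the path: 10 + 6 + 7 = 23 days.

23 days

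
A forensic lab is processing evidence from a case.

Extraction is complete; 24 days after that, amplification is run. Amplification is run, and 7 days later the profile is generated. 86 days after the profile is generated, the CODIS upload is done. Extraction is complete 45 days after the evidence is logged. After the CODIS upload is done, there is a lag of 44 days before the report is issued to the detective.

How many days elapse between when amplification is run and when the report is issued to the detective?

137 days

Causal path: amplification is run → the profile is generated → the CODIS upload is done → the report is issued to the detective.
Total delay along the path: 7 + 86 + 44 = 137 days.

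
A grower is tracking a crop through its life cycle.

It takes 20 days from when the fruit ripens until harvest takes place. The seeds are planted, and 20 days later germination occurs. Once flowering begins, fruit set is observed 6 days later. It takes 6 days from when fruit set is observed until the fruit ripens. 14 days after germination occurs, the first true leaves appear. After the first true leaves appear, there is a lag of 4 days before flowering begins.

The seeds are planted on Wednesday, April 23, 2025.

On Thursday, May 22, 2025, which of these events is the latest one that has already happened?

The seeds are planted: Apr 23, 2025.
Germination occurs: Apr 23, 2025 + 20 days = May 13, 2025.
The first true leaves appear: May 13, 2025 + 14 days = May 27, 2025.
Flowering begins: May 27, 2025 + 4 days = May 31, 2025.
Fruit set is observed: May 31, 2025 + 6 days = Jun 6, 2025.
The fruit ripens: Jun 6, 2025 + 6 days = Jun 12, 2025.
Harvest takes place: Jun 12, 2025 + 20 days = Jul 2, 2025.
May 22, 2025 falls between when germination occurs (May 13, 2025) and when the first true leaves appear (May 27, 2025).

Germination occurs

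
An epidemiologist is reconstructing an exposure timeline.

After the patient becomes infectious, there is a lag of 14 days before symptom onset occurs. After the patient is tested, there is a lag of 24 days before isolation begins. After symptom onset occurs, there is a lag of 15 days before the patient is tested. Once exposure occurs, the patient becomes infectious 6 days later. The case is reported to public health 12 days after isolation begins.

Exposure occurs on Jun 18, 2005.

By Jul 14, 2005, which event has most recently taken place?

Exposure occurs: Jun 18, 2005.
The patient becomes infectious: Jun 18, 2005 + 6 days = Jun 24, 2005.
Symptom onset occurs: Jun 24, 2005 + 14 days = Jul 8, 2005.
The patient is tested: Jul 8, 2005 + 15 days = Jul 23, 2005.
Isolation begins: Jul 23, 2005 + 24 days = Aug 16, 2005.
The case is reported to public health: Aug 16, 2005 + 12 days = Aug 28, 2005.
Jul 14, 2005 falls between when symptom onset occurs (Jul 8, 2005) and when the patient is tested (Jul 23, 2005).

Symptom onset occurs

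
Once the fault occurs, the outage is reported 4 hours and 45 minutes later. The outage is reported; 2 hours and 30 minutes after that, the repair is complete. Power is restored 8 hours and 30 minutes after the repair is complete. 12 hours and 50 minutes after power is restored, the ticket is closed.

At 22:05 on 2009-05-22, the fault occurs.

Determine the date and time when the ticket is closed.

The fault occurs: 22:05 May 22, 2009.
The outage is reported: 22:05 May 22, 2009 + 4h45m = 02:50 May 23, 2009.
The repair is complete: 02:50 May 23, 2009 + 2h30m = 05:20 May 23, 2009.
Power is restored: 05:20 May 23, 2009 + 8h30m = 13:50 May 23, 2009.
The ticket is closed: 13:50 May 23, 2009 + 12h50m = 02:40 May 24, 2009.

02:40 on 2009-05-24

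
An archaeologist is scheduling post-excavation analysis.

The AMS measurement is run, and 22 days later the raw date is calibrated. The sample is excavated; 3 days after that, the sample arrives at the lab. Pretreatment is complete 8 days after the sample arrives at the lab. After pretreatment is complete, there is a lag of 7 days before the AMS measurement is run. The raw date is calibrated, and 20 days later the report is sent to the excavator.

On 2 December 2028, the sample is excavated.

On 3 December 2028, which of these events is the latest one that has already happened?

The sample is excavated: Dec 2, 2028.
The sample arrives at the lab: Dec 2, 2028 + 3 days = Dec 5, 2028.
Pretreatment is complete: Dec 5, 2028 + 8 days = Dec 13, 2028.
The AMS measurement is run: Dec 13, 2028 + 7 days = Dec 20, 2028.
The raw date is calibrated: Dec 20, 2028 + 22 days = Jan 11, 2029.
The report is sent to the excavator: Jan 11, 2029 + 20 days = Jan 31, 2029.
Dec 3, 2028 falls between when the sample is excavated (Dec 2, 2028) and when the sample arrives at the lab (Dec 5, 2028).

The sample is excavated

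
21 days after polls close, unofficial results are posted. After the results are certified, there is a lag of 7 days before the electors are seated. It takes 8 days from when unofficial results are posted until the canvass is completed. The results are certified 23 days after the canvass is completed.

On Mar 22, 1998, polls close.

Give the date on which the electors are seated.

Polls close: Mar 22, 1998.
Unofficial results are posted: Mar 22, 1998 + 21 days = Apr 12, 1998.
The canvass is completed: Apr 12, 1998 + 8 days = Apr 20, 1998.
The results are certified: Apr 20, 1998 + 23 days = May 13, 1998.
The electors are seated: May 13, 1998 + 7 days = May 20, 1998.

May 20, 1998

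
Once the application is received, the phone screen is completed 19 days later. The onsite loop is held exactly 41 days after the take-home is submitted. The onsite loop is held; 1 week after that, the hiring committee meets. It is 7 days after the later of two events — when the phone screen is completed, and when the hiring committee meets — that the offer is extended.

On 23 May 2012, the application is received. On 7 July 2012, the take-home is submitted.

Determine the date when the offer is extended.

The application is received: May 23, 2012.
The phone screen is completed: May 23, 2012 + 19 days = Jun 11, 2012.
The take-home is submitted: Jul 7, 2012.
The onsite loop is held: Jul 7, 2012 + 41 days = Aug 17, 2012.
The hiring committee meets: Aug 17, 2012 + 1 week = Aug 24, 2012.
Both prerequisites met — the phone screen is completed (Jun 11, 2012), the hiring committee meets (Aug 24, 2012); the later is Aug 24, 2012.
The offer is extended: Aug 24, 2012 + 7 days = Aug 31, 2012.

31 August 2012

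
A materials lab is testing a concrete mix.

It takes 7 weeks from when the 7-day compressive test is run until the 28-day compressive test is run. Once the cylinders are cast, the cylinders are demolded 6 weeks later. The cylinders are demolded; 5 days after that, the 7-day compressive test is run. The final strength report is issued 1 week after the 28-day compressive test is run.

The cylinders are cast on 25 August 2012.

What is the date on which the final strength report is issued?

6 December 2012

The cylinders are cast: Aug 25, 2012.
The cylinders are demolded: Aug 25, 2012 + 6 weeks = Oct 6, 2012.
The 7-day compressive test is run: Oct 6, 2012 + 5 days = Oct 11, 2012.
The 28-day compressive test is run: Oct 11, 2012 + 7 weeks = Nov 29, 2012.
The final strength report is issued: Nov 29, 2012 + 1 week = Dec 6, 2012.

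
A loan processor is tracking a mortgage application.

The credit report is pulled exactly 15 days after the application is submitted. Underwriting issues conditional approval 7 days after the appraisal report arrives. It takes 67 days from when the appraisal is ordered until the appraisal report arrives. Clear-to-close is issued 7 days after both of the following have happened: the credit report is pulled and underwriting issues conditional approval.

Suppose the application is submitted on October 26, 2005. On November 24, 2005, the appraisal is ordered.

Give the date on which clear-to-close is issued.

February 13, 2006

The application is submitted: Oct 26, 2005.
The credit report is pulled: Oct 26, 2005 + 15 days = Nov 10, 2005.
The appraisal is ordered: Nov 24, 2005.
The appraisal report arrives: Nov 24, 2005 + 67 days = Jan 30, 2006.
Underwriting issues conditional approval: Jan 30, 2006 + 7 days = Feb 6, 2006.
Both prerequisites met — the credit report is pulled (Nov 10, 2005), underwriting issues conditional approval (Feb 6, 2006); the later is Feb 6, 2006.
Clear-to-close is issued: Feb 6, 2006 + 7 days = Feb 13, 2006.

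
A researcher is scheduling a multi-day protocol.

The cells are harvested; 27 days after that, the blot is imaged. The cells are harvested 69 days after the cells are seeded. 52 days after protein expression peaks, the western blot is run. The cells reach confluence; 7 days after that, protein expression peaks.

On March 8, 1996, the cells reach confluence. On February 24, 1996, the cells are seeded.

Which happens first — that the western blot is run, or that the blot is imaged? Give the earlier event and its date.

The cells reach confluence: Mar 8, 1996.
Protein expression peaks: Mar 8, 1996 + 7 days = Mar 15, 1996.
The western blot is run: Mar 15, 1996 + 52 days = May 6, 1996.
The cells are seeded: Feb 24, 1996.
The cells are harvested: Feb 24, 1996 + 69 days = May 3, 1996.
The blot is imaged: May 3, 1996 + 27 days = May 30, 1996.
Comparing: the western blot is run on May 6, 1996 vs the blot is imaged on May 30, 1996. Earlier: the western blot is run.

The western blot is run — May 6, 1996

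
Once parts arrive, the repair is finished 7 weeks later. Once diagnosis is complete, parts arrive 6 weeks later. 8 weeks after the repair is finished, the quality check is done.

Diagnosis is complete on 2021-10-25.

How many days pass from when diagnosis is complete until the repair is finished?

91 days

Causal path: diagnosis is complete → parts arrive → the repair is finished.
Total delay along the path: 6 + 7 weeks = 13 weeks = 91 days.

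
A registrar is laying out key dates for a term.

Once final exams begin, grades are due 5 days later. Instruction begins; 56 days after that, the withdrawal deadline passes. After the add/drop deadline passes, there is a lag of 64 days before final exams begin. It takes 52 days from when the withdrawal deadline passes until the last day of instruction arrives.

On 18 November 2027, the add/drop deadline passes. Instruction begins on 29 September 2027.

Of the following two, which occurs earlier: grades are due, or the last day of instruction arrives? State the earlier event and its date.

The last day of instruction arrives — 15 January 2028

The add/drop deadline passes: Nov 18, 2027.
Final exams begin: Nov 18, 2027 + 64 days = Jan 21, 2028.
Grades are due: Jan 21, 2028 + 5 days = Jan 26, 2028.
Instruction begins: Sep 29, 2027.
The withdrawal deadline passes: Sep 29, 2027 + 56 days = Nov 24, 2027.
The last day of instruction arrives: Nov 24, 2027 + 52 days = Jan 15, 2028.
Comparing: grades are due on Jan 26, 2028 vs the last day of instruction arrives on Jan 15, 2028. Earlier: the last day of instruction arrives.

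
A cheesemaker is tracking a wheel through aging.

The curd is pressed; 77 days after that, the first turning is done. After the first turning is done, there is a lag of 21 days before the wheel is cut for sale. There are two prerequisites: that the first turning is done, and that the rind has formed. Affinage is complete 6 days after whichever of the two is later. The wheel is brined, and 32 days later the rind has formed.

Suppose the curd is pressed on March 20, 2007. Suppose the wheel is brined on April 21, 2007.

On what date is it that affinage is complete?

June 11, 2007

The curd is pressed: Mar 20, 2007.
The first turning is done: Mar 20, 2007 + 77 days = Jun 5, 2007.
The wheel is brined: Apr 21, 2007.
The rind has formed: Apr 21, 2007 + 32 days = May 23, 2007.
Both prerequisites met — the first turning is done (Jun 5, 2007), the rind has formed (May 23, 2007); the later is Jun 5, 2007.
Affinage is complete: Jun 5, 2007 + 6 days = Jun 11, 2007.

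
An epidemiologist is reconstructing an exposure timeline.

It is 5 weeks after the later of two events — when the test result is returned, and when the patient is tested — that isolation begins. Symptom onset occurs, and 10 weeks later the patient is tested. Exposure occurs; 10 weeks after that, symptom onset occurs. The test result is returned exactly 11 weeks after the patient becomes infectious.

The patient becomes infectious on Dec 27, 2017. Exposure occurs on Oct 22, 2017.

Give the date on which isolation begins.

Apr 18, 2018

The patient becomes infectious: Dec 27, 2017.
The test result is returned: Dec 27, 2017 + 11 weeks = Mar 14, 2018.
Exposure occurs: Oct 22, 2017.
Symptom onset occurs: Oct 22, 2017 + 10 weeks = Dec 31, 2017.
The patient is tested: Dec 31, 2017 + 10 weeks = Mar 11, 2018.
Both prerequisites met — the test result is returned (Mar 14, 2018), the patient is tested (Mar 11, 2018); the later is Mar 14, 2018.
Isolation begins: Mar 14, 2018 + 5 weeks = Apr 18, 2018.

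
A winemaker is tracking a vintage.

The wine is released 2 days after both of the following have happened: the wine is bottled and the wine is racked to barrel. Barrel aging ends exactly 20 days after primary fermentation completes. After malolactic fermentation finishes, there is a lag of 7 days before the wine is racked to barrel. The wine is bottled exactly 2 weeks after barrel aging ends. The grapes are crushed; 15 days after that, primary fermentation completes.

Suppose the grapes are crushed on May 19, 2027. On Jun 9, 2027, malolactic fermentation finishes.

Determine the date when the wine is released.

The grapes are crushed: May 19, 2027.
Primary fermentation completes: May 19, 2027 + 15 days = Jun 3, 2027.
Barrel aging ends: Jun 3, 2027 + 20 days = Jun 23, 2027.
The wine is bottled: Jun 23, 2027 + 2 weeks = Jul 7, 2027.
Malolactic fermentation finishes: Jun 9, 2027.
The wine is racked to barrel: Jun 9, 2027 + 7 days = Jun 16, 2027.
Both prerequisites met — the wine is bottled (Jul 7, 2027), the wine is racked to barrel (Jun 16, 2027); the later is Jul 7, 2027.
The wine is released: Jul 7, 2027 + 2 days = Jul 9, 2027.

Jul 9, 2027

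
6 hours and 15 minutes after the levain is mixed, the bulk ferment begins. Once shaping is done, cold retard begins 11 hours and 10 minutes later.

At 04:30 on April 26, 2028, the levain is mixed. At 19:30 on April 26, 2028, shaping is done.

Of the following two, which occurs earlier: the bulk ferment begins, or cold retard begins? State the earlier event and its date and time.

The levain is mixed: 04:30 Apr 26, 2028.
The bulk ferment begins: 04:30 Apr 26, 2028 + 6h15m = 10:45 Apr 26, 2028.
Shaping is done: 19:30 Apr 26, 2028.
Cold retard begins: 19:30 Apr 26, 2028 + 11h10m = 06:40 Apr 27, 2028.
Comparing: the bulk ferment begins at 10:45 Apr 26, 2028 vs cold retard begins at 06:40 Apr 27, 2028. Earlier: the bulk ferment begins.

The bulk ferment begins — 10:45 on April 26, 2028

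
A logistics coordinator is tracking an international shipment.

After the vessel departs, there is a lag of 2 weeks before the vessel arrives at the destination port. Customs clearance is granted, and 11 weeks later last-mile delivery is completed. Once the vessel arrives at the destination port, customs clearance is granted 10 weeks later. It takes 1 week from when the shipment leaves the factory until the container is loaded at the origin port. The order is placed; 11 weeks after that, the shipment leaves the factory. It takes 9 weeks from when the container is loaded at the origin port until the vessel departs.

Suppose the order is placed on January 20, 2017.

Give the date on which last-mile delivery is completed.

The order is placed: Jan 20, 2017.
The shipment leaves the factory: Jan 20, 2017 + 11 weeks = Apr 7, 2017.
The container is loaded at the origin port: Apr 7, 2017 + 1 week = Apr 14, 2017.
The vessel departs: Apr 14, 2017 + 9 weeks = Jun 16, 2017.
The vessel arrives at the destination port: Jun 16, 2017 + 2 weeks = Jun 30, 2017.
Customs clearance is granted: Jun 30, 2017 + 10 weeks = Sep 8, 2017.
Last-mile delivery is completed: Sep 8, 2017 + 11 weeks = Nov 24, 2017.

November 24, 2017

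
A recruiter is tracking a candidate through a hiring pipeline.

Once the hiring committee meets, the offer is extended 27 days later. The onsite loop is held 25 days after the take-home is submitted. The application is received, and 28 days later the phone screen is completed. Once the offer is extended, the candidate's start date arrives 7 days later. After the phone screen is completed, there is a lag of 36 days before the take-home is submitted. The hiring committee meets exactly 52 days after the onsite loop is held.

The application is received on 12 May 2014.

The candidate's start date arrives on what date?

The application is received: May 12, 2014.
The phone screen is completed: May 12, 2014 + 28 days = Jun 9, 2014.
The take-home is submitted: Jun 9, 2014 + 36 days = Jul 15, 2014.
The onsite loop is held: Jul 15, 2014 + 25 days = Aug 9, 2014.
The hiring committee meets: Aug 9, 2014 + 52 days = Sep 30, 2014.
The offer is extended: Sep 30, 2014 + 27 days = Oct 27, 2014.
The candidate's start date arrives: Oct 27, 2014 + 7 days = Nov 3, 2014.

3 November 2014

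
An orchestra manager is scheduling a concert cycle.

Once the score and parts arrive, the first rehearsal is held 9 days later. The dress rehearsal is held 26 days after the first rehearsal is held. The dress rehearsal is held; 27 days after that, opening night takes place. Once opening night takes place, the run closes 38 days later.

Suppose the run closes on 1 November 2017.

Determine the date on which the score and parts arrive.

24 July 2017

The run closes: Nov 1, 2017.
Opening night takes place: Nov 1, 2017 − 38 days = Sep 24, 2017.
The dress rehearsal is held: Sep 24, 2017 − 27 days = Aug 28, 2017.
The first rehearsal is held: Aug 28, 2017 − 26 days = Aug 2, 2017.
The score and parts arrive: Aug 2, 2017 − 9 days = Jul 24, 2017.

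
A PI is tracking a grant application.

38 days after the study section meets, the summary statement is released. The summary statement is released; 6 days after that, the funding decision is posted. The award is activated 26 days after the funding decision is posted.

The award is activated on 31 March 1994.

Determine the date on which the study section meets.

20 January 1994

The award is activated: Mar 31, 1994.
The funding decision is posted: Mar 31, 1994 − 26 days = Mar 5, 1994.
The summary statement is released: Mar 5, 1994 − 6 days = Feb 27, 1994.
The study section meets: Feb 27, 1994 − 38 days = Jan 20, 1994.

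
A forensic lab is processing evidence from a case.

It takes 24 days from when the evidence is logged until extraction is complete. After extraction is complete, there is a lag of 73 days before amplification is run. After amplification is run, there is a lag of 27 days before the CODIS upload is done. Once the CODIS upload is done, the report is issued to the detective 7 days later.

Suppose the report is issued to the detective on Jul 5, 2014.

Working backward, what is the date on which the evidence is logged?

The report is issued to the detective: Jul 5, 2014.
The CODIS upload is done: Jul 5, 2014 − 7 days = Jun 28, 2014.
Amplification is run: Jun 28, 2014 − 27 days = Jun 1, 2014.
Extraction is complete: Jun 1, 2014 − 73 days = Mar 20, 2014.
The evidence is logged: Mar 20, 2014 − 24 days = Feb 24, 2014.

Feb 24, 2014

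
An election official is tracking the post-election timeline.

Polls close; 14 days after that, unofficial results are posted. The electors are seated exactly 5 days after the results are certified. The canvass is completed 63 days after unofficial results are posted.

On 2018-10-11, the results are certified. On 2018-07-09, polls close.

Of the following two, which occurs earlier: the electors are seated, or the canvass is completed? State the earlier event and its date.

The results are certified: Oct 11, 2018.
The electors are seated: Oct 11, 2018 + 5 days = Oct 16, 2018.
Polls close: Jul 9, 2018.
Unofficial results are posted: Jul 9, 2018 + 14 days = Jul 23, 2018.
The canvass is completed: Jul 23, 2018 + 63 days = Sep 24, 2018.
Comparing: the electors are seated on Oct 16, 2018 vs the canvass is completed on Sep 24, 2018. Earlier: the canvass is completed.

The canvass is completed — 2018-09-24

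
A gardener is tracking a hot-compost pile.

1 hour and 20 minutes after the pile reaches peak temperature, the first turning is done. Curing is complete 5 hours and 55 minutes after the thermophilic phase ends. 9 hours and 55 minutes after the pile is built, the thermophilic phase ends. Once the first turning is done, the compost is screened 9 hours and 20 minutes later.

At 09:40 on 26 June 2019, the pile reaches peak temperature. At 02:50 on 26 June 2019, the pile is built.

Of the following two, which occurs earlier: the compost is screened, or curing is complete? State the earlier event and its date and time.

Curing is complete — 18:40 on 26 June 2019

The pile reaches peak temperature: 09:40 Jun 26, 2019.
The first turning is done: 09:40 Jun 26, 2019 + 1h20m = 11:00 Jun 26, 2019.
The compost is screened: 11:00 Jun 26, 2019 + 9h20m = 20:20 Jun 26, 2019.
The pile is built: 02:50 Jun 26, 2019.
The thermophilic phase ends: 02:50 Jun 26, 2019 + 9h55m = 12:45 Jun 26, 2019.
Curing is complete: 12:45 Jun 26, 2019 + 5h55m = 18:40 Jun 26, 2019.
Comparing: the compost is screened at 20:20 Jun 26, 2019 vs curing is complete at 18:40 Jun 26, 2019. Earlier: curing is complete.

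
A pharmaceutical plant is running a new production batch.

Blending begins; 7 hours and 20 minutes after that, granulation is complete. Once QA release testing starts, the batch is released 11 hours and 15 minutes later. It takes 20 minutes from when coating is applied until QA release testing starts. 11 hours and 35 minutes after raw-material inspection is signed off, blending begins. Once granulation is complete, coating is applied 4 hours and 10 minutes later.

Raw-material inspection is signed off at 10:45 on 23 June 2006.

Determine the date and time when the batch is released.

Raw-material inspection is signed off: 10:45 Jun 23, 2006.
Blending begins: 10:45 Jun 23, 2006 + 11h35m = 22:20 Jun 23, 2006.
Granulation is complete: 22:20 Jun 23, 2006 + 7h20m = 05:40 Jun 24, 2006.
Coating is applied: 05:40 Jun 24, 2006 + 4h10m = 09:50 Jun 24, 2006.
QA release testing starts: 09:50 Jun 24, 2006 + 20m = 10:10 Jun 24, 2006.
The batch is released: 10:10 Jun 24, 2006 + 11h15m = 21:25 Jun 24, 2006.

21:25 on 24 June 2006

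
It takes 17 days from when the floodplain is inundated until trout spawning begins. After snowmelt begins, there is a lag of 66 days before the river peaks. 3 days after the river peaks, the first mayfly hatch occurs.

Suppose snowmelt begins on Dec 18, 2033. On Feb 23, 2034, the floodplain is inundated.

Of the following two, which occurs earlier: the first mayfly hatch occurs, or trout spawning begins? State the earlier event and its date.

The first mayfly hatch occurs — Feb 25, 2034

Snowmelt begins: Dec 18, 2033.
The river peaks: Dec 18, 2033 + 66 days = Feb 22, 2034.
The first mayfly hatch occurs: Feb 22, 2034 + 3 days = Feb 25, 2034.
The floodplain is inundated: Feb 23, 2034.
Trout spawning begins: Feb 23, 2034 + 17 days = Mar 12, 2034.
Comparing: the first mayfly hatch occurs on Feb 25, 2034 vs trout spawning begins on Mar 12, 2034. Earlier: the first mayfly hatch occurs.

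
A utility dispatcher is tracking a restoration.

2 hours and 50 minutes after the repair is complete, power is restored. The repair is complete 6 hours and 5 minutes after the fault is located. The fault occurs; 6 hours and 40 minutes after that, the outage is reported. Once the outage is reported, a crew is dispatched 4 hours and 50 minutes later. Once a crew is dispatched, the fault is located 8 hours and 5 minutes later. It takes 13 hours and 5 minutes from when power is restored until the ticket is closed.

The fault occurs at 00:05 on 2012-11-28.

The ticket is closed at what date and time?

17:40 on 2012-11-29

The fault occurs: 00:05 Nov 28, 2012.
The outage is reported: 00:05 Nov 28, 2012 + 6h40m = 06:45 Nov 28, 2012.
A crew is dispatched: 06:45 Nov 28, 2012 + 4h50m = 11:35 Nov 28, 2012.
The fault is located: 11:35 Nov 28, 2012 + 8h05m = 19:40 Nov 28, 2012.
The repair is complete: 19:40 Nov 28, 2012 + 6h05m = 01:45 Nov 29, 2012.
Power is restored: 01:45 Nov 29, 2012 + 2h50m = 04:35 Nov 29, 2012.
The ticket is closed: 04:35 Nov 29, 2012 + 13h05m = 17:40 Nov 29, 2012.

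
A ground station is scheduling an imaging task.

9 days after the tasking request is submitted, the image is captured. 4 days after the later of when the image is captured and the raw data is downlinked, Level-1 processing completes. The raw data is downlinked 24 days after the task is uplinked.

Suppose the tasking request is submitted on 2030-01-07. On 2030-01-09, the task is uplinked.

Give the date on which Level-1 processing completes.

The tasking request is submitted: Jan 7, 2030.
The image is captured: Jan 7, 2030 + 9 days = Jan 16, 2030.
The task is uplinked: Jan 9, 2030.
The raw data is downlinked: Jan 9, 2030 + 24 days = Feb 2, 2030.
Both prerequisites met — the image is captured (Jan 16, 2030), the raw data is downlinked (Feb 2, 2030); the later is Feb 2, 2030.
Level-1 processing completes: Feb 2, 2030 + 4 days = Feb 6, 2030.

2030-02-06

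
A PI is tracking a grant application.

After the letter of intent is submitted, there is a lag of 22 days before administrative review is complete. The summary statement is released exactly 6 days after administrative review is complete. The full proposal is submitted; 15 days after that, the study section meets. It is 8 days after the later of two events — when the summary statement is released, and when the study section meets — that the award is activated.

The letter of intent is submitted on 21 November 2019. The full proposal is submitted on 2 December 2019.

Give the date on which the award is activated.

27 December 2019

The letter of intent is submitted: Nov 21, 2019.
Administrative review is complete: Nov 21, 2019 + 22 days = Dec 13, 2019.
The summary statement is released: Dec 13, 2019 + 6 days = Dec 19, 2019.
The full proposal is submitted: Dec 2, 2019.
The study section meets: Dec 2, 2019 + 15 days = Dec 17, 2019.
Both prerequisites met — the summary statement is released (Dec 19, 2019), the study section meets (Dec 17, 2019); the later is Dec 19, 2019.
The award is activated: Dec 19, 2019 + 8 days = Dec 27, 2019.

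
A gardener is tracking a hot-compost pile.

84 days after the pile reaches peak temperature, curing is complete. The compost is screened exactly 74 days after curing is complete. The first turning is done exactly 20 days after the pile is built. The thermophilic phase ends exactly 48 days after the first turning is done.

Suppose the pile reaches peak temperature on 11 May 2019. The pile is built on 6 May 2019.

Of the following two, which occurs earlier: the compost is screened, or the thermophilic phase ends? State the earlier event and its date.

The pile reaches peak temperature: May 11, 2019.
Curing is complete: May 11, 2019 + 84 days = Aug 3, 2019.
The compost is screened: Aug 3, 2019 + 74 days = Oct 16, 2019.
The pile is built: May 6, 2019.
The first turning is done: May 6, 2019 + 20 days = May 26, 2019.
The thermophilic phase ends: May 26, 2019 + 48 days = Jul 13, 2019.
Comparing: the compost is screened on Oct 16, 2019 vs the thermophilic phase ends on Jul 13, 2019. Earlier: the thermophilic phase ends.

The thermophilic phase ends — 13 July 2019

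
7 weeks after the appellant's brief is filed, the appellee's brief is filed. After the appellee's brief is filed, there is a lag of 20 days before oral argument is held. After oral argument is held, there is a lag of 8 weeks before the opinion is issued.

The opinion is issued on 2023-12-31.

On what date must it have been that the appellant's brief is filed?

The opinion is issued: Dec 31, 2023.
Oral argument is held: Dec 31, 2023 − 8 weeks = Nov 5, 2023.
The appellee's brief is filed: Nov 5, 2023 − 20 days = Oct 16, 2023.
The appellant's brief is filed: Oct 16, 2023 − 7 weeks = Aug 28, 2023.

2023-08-28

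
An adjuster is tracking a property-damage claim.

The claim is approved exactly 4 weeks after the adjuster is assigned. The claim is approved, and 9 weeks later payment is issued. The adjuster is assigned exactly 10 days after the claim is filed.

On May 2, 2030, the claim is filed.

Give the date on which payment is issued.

The claim is filed: May 2, 2030.
The adjuster is assigned: May 2, 2030 + 10 days = May 12, 2030.
The claim is approved: May 12, 2030 + 4 weeks = Jun 9, 2030.
Payment is issued: Jun 9, 2030 + 9 weeks = Aug 11, 2030.

August 11, 2030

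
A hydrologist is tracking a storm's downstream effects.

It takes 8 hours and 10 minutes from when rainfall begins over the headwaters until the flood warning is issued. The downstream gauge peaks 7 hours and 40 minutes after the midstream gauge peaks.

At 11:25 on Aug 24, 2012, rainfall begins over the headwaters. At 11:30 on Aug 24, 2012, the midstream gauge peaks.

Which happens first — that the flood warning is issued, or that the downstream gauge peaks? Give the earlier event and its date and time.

Rainfall begins over the headwaters: 11:25 Aug 24, 2012.
The flood warning is issued: 11:25 Aug 24, 2012 + 8h10m = 19:35 Aug 24, 2012.
The midstream gauge peaks: 11:30 Aug 24, 2012.
The downstream gauge peaks: 11:30 Aug 24, 2012 + 7h40m = 19:10 Aug 24, 2012.
Comparing: the flood warning is issued at 19:35 Aug 24, 2012 vs the downstream gauge peaks at 19:10 Aug 24, 2012. Earlier: the downstream gauge peaks.

The downstream gauge peaks — 19:10 on Aug 24, 2012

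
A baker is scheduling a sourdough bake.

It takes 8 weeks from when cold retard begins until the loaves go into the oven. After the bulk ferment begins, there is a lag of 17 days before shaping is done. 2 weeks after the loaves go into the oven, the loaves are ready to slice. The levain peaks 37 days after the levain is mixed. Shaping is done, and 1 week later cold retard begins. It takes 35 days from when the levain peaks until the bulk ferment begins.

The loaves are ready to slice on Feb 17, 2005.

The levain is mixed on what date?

Sep 4, 2004

The loaves are ready to slice: Feb 17, 2005.
The loaves go into the oven: Feb 17, 2005 − 2 weeks = Feb 3, 2005.
Cold retard begins: Feb 3, 2005 − 8 weeks = Dec 9, 2004.
Shaping is done: Dec 9, 2004 − 1 week = Dec 2, 2004.
The bulk ferment begins: Dec 2, 2004 − 17 days = Nov 15, 2004.
The levain peaks: Nov 15, 2004 − 35 days = Oct 11, 2004.
The levain is mixed: Oct 11, 2004 − 37 days = Sep 4, 2004.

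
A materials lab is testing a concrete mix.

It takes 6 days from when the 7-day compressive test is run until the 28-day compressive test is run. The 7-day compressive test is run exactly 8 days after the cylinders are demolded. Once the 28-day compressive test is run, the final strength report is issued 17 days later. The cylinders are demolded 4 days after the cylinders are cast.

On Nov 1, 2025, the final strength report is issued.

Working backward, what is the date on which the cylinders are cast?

Sep 27, 2025

The final strength report is issued: Nov 1, 2025.
The 28-day compressive test is run: Nov 1, 2025 − 17 days = Oct 15, 2025.
The 7-day compressive test is run: Oct 15, 2025 − 6 days = Oct 9, 2025.
The cylinders are demolded: Oct 9, 2025 − 8 days = Oct 1, 2025.
The cylinders are cast: Oct 1, 2025 − 4 days = Sep 27, 2025.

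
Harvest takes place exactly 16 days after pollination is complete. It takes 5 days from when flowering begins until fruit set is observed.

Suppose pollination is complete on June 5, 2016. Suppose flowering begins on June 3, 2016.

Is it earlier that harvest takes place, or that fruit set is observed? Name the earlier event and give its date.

Pollination is complete: Jun 5, 2016.
Harvest takes place: Jun 5, 2016 + 16 days = Jun 21, 2016.
Flowering begins: Jun 3, 2016.
Fruit set is observed: Jun 3, 2016 + 5 days = Jun 8, 2016.
Comparing: harvest takes place on Jun 21, 2016 vs fruit set is observed on Jun 8, 2016. Earlier: fruit set is observed.

Fruit set is observed — June 8, 2016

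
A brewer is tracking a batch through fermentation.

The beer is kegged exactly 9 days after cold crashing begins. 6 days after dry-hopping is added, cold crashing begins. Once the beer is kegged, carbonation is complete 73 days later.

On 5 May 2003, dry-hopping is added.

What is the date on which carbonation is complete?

Dry-hopping is added: May 5, 2003.
Cold crashing begins: May 5, 2003 + 6 days = May 11, 2003.
The beer is kegged: May 11, 2003 + 9 days = May 20, 2003.
Carbonation is complete: May 20, 2003 + 73 days = Aug 1, 2003.

1 August 2003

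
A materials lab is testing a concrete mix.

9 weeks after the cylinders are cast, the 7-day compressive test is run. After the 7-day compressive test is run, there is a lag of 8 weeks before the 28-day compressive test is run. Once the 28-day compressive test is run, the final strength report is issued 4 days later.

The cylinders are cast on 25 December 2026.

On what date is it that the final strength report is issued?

The cylinders are cast: Dec 25, 2026.
The 7-day compressive test is run: Dec 25, 2026 + 9 weeks = Feb 26, 2027.
The 28-day compressive test is run: Feb 26, 2027 + 8 weeks = Apr 23, 2027.
The final strength report is issued: Apr 23, 2027 + 4 days = Apr 27, 2027.

27 April 2027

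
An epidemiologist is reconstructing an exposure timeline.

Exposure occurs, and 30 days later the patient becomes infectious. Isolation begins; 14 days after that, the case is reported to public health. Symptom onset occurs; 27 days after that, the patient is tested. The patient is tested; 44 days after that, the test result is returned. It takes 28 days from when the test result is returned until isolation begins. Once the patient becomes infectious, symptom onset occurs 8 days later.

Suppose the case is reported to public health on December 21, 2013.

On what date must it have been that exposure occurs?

The case is reported to public health: Dec 21, 2013.
Isolation begins: Dec 21, 2013 − 14 days = Dec 7, 2013.
The test result is returned: Dec 7, 2013 − 28 days = Nov 9, 2013.
The patient is tested: Nov 9, 2013 − 44 days = Sep 26, 2013.
Symptom onset occurs: Sep 26, 2013 − 27 days = Aug 30, 2013.
The patient becomes infectious: Aug 30, 2013 − 8 days = Aug 22, 2013.
Exposure occurs: Aug 22, 2013 − 30 days = Jul 23, 2013.

July 23, 2013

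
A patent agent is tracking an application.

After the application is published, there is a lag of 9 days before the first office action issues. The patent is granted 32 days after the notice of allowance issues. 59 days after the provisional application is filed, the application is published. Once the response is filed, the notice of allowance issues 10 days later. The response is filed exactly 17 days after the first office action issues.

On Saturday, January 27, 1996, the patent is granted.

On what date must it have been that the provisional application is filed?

Friday, September 22, 1995

The patent is granted: Jan 27, 1996.
The notice of allowance issues: Jan 27, 1996 − 32 days = Dec 26, 1995.
The response is filed: Dec 26, 1995 − 10 days = Dec 16, 1995.
The first office action issues: Dec 16, 1995 − 17 days = Nov 29, 1995.
The application is published: Nov 29, 1995 − 9 days = Nov 20, 1995.
The provisional application is filed: Nov 20, 1995 − 59 days = Sep 22, 1995.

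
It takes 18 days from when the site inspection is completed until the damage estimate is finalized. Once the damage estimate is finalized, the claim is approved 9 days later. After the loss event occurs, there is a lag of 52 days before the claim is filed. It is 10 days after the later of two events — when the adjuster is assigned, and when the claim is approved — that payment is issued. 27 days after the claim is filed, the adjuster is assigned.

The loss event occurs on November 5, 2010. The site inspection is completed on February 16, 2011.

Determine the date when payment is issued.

The loss event occurs: Nov 5, 2010.
The claim is filed: Nov 5, 2010 + 52 days = Dec 27, 2010.
The adjuster is assigned: Dec 27, 2010 + 27 days = Jan 23, 2011.
The site inspection is completed: Feb 16, 2011.
The damage estimate is finalized: Feb 16, 2011 + 18 days = Mar 6, 2011.
The claim is approved: Mar 6, 2011 + 9 days = Mar 15, 2011.
Both prerequisites met — the adjuster is assigned (Jan 23, 2011), the claim is approved (Mar 15, 2011); the later is Mar 15, 2011.
Payment is issued: Mar 15, 2011 + 10 days = Mar 25, 2011.

March 25, 2011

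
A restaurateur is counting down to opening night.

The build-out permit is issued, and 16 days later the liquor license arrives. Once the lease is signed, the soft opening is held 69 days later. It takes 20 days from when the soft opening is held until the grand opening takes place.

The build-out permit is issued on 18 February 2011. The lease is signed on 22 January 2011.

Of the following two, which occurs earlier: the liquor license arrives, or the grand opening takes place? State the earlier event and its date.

The build-out permit is issued: Feb 18, 2011.
The liquor license arrives: Feb 18, 2011 + 16 days = Mar 6, 2011.
The lease is signed: Jan 22, 2011.
The soft opening is held: Jan 22, 2011 + 69 days = Apr 1, 2011.
The grand opening takes place: Apr 1, 2011 + 20 days = Apr 21, 2011.
Comparing: the liquor license arrives on Mar 6, 2011 vs the grand opening takes place on Apr 21, 2011. Earlier: the liquor license arrives.

The liquor license arrives — 6 March 2011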